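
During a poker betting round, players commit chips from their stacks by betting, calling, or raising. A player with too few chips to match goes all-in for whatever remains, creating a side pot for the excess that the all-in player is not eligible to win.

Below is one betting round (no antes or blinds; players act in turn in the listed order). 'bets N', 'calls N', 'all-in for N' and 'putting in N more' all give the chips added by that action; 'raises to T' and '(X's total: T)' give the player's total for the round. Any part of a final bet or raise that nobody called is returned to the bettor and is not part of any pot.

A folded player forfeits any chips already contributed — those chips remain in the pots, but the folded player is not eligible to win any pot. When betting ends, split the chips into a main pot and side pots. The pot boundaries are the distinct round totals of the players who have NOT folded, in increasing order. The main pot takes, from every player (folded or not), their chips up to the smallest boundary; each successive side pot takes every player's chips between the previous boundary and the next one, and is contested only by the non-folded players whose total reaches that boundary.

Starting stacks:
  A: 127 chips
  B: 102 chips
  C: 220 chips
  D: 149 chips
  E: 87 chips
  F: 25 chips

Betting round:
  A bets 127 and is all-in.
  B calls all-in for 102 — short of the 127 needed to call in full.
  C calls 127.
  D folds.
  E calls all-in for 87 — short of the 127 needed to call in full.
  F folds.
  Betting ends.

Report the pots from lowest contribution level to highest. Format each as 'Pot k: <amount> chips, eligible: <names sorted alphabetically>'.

Pot 1: 348 chips, eligible: A, B, C, E
Pot 2: 45 chips, eligible: A, B, C
Pot 3: 50 chips, eligible: A, C

Derivation:
Contributions: A=127, B=102, C=127, E=87
Folded: D, F
Pot levels (distinct totals of non-folded players): 87, 102, 127
Layer 1-87: 87 each from A, B, C, E = 87*4 = 348 chips; eligible A, B, C, E
Layer 88-102: 15 each from A, B, C = 15*3 = 45 chips; eligible A, B, C
Layer 103-127: 25 each from A, C = 25*2 = 50 chips; eligible A, C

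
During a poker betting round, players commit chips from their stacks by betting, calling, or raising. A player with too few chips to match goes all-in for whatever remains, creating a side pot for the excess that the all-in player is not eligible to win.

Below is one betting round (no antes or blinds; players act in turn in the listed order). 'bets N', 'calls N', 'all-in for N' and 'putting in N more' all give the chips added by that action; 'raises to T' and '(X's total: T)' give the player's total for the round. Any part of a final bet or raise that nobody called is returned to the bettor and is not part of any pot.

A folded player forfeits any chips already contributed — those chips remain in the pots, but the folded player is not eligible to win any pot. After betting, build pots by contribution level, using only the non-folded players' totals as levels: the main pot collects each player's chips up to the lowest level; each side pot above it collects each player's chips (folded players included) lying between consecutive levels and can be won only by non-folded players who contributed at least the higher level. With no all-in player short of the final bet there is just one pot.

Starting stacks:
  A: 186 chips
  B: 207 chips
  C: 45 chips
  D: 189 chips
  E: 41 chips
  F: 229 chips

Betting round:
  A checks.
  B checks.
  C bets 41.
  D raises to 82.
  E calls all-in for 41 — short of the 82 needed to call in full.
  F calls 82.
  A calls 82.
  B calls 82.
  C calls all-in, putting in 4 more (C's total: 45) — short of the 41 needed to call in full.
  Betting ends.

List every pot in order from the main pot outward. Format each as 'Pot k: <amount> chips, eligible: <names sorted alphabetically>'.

Contributions: A=82, B=82, C=45, D=82, E=41, F=82
Pot levels (distinct totals of non-folded players): 41, 45, 82
Layer 1-41: 41 each from A, B, C, D, E, F = 41*6 = 246 chips; eligible A, B, C, D, E, F
Layer 42-45: 4 each from A, B, C, D, F = 4*5 = 20 chips; eligible A, B, C, D, F
Layer 46-82: 37 each from A, B, D, F = 37*4 = 148 chips; eligible A, B, D, F

Pot 1: 246 chips, eligible: A, B, C, D, E, F
Pot 2: 20 chips, eligible: A, B, C, D, F
Pot 3: 148 chips, eligible: A, B, D, F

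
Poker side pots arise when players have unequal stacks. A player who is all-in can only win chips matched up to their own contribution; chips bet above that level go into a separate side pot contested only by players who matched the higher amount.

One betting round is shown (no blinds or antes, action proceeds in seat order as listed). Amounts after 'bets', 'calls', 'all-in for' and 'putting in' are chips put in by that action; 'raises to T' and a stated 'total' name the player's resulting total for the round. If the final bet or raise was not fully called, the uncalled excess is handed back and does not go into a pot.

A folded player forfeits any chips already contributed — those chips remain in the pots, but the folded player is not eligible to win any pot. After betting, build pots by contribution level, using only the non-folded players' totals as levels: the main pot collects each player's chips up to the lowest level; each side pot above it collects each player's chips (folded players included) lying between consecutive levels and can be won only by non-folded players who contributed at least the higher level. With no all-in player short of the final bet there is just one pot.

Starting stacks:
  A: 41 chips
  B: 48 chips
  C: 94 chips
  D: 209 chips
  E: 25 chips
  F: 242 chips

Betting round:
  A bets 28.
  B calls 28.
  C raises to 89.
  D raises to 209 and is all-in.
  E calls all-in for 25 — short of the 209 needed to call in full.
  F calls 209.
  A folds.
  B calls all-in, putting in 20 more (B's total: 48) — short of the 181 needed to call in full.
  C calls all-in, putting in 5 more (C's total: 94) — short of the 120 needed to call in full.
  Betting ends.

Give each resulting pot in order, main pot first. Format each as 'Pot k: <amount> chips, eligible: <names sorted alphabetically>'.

Pot 1: 150 chips, eligible: B, C, D, E, F
Pot 2: 95 chips, eligible: B, C, D, F
Pot 3: 138 chips, eligible: C, D, F
Pot 4: 230 chips, eligible: D, F

Derivation:
Contributions: A=28, B=48, C=94, D=209, E=25, F=209
Folded: A
Pot levels (distinct totals of non-folded players): 25, 48, 94, 209
Layer 1-25: 25 each from A, B, C, D, E, F = 25*6 = 150 chips; eligible B, C, D, E, F
Layer 26-48: A 3 + B 23 + C 23 + D 23 + F 23 = 95 chips; eligible B, C, D, F
Layer 49-94: 46 each from C, D, F = 46*3 = 138 chips; eligible C, D, F
Layer 95-209: 115 each from D, F = 115*2 = 230 chips; eligible D, F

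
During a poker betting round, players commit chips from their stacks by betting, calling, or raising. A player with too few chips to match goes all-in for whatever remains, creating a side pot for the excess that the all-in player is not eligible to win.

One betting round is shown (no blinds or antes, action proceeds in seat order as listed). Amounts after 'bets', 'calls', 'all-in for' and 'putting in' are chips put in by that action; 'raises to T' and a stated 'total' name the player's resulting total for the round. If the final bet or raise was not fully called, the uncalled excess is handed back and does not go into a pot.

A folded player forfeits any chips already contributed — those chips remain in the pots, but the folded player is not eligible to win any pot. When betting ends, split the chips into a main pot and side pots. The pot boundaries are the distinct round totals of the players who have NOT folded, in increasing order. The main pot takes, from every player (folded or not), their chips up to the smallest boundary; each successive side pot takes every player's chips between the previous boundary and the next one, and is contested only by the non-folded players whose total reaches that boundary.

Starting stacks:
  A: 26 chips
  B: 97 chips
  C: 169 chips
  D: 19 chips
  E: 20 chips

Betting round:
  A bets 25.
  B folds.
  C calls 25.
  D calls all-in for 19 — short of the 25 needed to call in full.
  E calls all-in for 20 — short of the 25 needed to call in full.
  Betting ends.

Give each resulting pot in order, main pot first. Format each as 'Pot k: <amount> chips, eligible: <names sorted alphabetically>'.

Pot 1: 76 chips, eligible: A, C, D, E
Pot 2: 3 chips, eligible: A, C, E
Pot 3: 10 chips, eligible: A, C

Derivation:
Contributions: A=25, C=25, D=19, E=20
Folded: B
Pot levels (distinct totals of non-folded players): 19, 20, 25
Layer 1-19: 19 each from A, C, D, E = 19*4 = 76 chips; eligible A, C, D, E
Layer 20-20: 1 each from A, C, E = 1*3 = 3 chips; eligible A, C, E
Layer 21-25: 5 each from A, C = 5*2 = 10 chips; eligible A, C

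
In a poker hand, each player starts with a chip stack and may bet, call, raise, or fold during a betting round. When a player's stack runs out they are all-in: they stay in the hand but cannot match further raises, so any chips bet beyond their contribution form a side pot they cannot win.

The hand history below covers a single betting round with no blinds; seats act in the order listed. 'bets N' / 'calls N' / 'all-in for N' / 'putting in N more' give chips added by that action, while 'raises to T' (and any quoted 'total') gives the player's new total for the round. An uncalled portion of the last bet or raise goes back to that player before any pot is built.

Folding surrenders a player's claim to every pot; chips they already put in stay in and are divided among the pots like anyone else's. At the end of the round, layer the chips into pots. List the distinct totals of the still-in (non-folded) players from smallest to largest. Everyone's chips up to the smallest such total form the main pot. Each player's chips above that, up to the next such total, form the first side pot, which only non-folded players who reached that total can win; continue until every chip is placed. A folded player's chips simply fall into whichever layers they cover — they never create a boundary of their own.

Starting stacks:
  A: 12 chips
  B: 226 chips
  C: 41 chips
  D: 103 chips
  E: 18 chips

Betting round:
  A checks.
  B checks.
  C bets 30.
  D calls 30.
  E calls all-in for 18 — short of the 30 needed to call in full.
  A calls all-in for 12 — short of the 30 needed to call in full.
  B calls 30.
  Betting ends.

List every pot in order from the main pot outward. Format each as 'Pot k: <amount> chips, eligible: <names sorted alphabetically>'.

Pot 1: 60 chips, eligible: A, B, C, D, E
Pot 2: 24 chips, eligible: B, C, D, E
Pot 3: 36 chips, eligible: B, C, D

Derivation:
Contributions: A=12, B=30, C=30, D=30, E=18
Pot levels (distinct totals of non-folded players): 12, 18, 30
Layer 1-12: 12 each from A, B, C, D, E = 12*5 = 60 chips; eligible A, B, C, D, E
Layer 13-18: 6 each from B, C, D, E = 6*4 = 24 chips; eligible B, C, D, E
Layer 19-30: 12 each from B, C, D = 12*3 = 36 chips; eligible B, C, D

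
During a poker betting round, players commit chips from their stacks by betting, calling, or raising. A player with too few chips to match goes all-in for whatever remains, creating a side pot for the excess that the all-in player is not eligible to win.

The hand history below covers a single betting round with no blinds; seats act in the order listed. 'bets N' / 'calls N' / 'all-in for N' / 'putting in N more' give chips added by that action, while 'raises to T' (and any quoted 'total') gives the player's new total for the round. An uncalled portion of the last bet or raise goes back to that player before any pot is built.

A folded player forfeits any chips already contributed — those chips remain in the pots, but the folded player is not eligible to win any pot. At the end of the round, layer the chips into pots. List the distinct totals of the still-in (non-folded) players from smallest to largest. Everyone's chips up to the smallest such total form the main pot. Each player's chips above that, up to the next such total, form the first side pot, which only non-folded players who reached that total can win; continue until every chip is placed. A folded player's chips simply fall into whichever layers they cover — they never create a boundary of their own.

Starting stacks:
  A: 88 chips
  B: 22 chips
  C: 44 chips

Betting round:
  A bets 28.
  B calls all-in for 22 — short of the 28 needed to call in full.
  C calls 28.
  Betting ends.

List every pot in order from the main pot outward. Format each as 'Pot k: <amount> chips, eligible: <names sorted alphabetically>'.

Pot 1: 66 chips, eligible: A, B, C
Pot 2: 12 chips, eligible: A, C

Derivation:
Contributions: A=28, B=22, C=28
Pot levels (distinct totals of non-folded players): 22, 28
Layer 1-22: 22 each from A, B, C = 22*3 = 66 chips; eligible A, B, C
Layer 23-28: 6 each from A, C = 6*2 = 12 chips; eligible A, C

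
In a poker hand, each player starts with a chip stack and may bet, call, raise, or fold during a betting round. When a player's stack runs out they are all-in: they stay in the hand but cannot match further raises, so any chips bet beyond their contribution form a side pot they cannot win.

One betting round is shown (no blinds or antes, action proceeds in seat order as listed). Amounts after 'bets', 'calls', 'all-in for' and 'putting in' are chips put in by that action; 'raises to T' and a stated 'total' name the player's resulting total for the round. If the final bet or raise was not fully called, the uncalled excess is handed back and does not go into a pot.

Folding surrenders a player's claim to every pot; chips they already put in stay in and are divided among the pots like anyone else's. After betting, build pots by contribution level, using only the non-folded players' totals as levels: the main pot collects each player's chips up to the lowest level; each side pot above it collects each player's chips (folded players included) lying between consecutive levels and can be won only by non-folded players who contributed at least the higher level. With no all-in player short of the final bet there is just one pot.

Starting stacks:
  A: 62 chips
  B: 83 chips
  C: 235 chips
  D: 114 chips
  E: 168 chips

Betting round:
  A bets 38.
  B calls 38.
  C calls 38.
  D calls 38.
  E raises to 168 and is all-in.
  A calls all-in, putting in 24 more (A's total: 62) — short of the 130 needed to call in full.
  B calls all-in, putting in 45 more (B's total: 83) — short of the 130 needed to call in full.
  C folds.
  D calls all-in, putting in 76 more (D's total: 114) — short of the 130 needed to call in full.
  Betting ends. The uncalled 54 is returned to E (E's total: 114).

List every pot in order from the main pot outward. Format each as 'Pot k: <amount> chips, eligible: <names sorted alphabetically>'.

Contributions (after 54 returned to E): A=62, B=83, C=38, D=114, E=114
Folded: C
Pot levels (distinct totals of non-folded players): 62, 83, 114
Layer 1-62: A 62 + B 62 + C 38 + D 62 + E 62 = 286 chips; eligible A, B, D, E
Layer 63-83: 21 each from B, D, E = 21*3 = 63 chips; eligible B, D, E
Layer 84-114: 31 each from D, E = 31*2 = 62 chips; eligible D, E

Pot 1: 286 chips, eligible: A, B, D, E
Pot 2: 63 chips, eligible: B, D, E
Pot 3: 62 chips, eligible: D, E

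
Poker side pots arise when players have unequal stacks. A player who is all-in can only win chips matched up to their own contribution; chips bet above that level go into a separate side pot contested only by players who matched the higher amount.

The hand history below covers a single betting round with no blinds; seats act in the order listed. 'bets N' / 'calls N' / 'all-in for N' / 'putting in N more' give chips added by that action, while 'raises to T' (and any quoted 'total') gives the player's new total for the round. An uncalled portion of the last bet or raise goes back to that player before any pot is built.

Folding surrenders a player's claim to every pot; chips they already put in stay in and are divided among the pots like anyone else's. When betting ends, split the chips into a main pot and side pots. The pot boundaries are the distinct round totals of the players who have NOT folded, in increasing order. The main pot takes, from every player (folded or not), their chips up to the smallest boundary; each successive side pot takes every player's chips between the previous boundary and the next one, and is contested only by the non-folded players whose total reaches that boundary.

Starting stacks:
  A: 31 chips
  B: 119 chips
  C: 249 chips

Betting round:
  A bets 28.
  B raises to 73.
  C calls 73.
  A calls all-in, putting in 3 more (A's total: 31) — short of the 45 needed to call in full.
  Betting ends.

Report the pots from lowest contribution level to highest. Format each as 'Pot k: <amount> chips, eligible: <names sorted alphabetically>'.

Contributions: A=31, B=73, C=73
Pot levels (distinct totals of non-folded players): 31, 73
Layer 1-31: 31 each from A, B, C = 31*3 = 93 chips; eligible A, B, C
Layer 32-73: 42 each from B, C = 42*2 = 84 chips; eligible B, C

Pot 1: 93 chips, eligible: A, B, C
Pot 2: 84 chips, eligible: B, C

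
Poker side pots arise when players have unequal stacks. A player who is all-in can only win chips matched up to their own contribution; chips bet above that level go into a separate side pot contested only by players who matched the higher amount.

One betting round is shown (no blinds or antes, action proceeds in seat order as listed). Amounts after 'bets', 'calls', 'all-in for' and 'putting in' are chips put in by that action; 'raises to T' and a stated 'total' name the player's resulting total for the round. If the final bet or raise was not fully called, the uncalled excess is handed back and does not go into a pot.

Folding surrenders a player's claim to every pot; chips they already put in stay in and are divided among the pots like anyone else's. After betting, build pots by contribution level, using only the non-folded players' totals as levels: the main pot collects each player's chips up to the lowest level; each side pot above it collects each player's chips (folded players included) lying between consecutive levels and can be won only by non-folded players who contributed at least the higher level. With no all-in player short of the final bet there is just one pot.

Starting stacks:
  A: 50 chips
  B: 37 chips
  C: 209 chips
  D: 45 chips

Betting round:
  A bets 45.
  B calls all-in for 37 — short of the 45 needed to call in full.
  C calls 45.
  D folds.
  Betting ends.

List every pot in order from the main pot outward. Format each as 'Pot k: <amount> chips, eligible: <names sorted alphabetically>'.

Contributions: A=45, B=37, C=45
Folded: D
Pot levels (distinct totals of non-folded players): 37, 45
Layer 1-37: 37 each from A, B, C = 37*3 = 111 chips; eligible A, B, C
Layer 38-45: 8 each from A, C = 8*2 = 16 chips; eligible A, C

Pot 1: 111 chips, eligible: A, B, C
Pot 2: 16 chips, eligible: A, C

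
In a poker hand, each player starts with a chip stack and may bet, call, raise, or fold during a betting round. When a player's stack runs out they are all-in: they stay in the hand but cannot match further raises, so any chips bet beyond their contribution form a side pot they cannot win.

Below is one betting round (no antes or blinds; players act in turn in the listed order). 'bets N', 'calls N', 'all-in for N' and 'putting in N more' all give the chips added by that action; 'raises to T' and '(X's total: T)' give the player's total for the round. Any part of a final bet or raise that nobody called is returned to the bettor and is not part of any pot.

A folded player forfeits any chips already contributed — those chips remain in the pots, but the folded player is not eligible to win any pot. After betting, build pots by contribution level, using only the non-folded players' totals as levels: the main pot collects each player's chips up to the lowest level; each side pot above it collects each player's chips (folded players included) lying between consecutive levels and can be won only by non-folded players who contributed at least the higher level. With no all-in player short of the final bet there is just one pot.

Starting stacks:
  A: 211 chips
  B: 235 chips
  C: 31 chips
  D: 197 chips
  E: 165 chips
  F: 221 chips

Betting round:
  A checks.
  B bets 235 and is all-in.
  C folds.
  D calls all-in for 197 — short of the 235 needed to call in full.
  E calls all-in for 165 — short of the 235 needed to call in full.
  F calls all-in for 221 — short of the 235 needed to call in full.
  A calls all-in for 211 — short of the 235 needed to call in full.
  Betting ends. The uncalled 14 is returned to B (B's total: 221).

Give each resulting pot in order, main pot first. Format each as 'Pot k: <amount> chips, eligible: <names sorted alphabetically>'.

Contributions (after 14 returned to B): A=211, B=221, D=197, E=165, F=221
Folded: C
Pot levels (distinct totals of non-folded players): 165, 197, 211, 221
Layer 1-165: 165 each from A, B, D, E, F = 165*5 = 825 chips; eligible A, B, D, E, F
Layer 166-197: 32 each from A, B, D, F = 32*4 = 128 chips; eligible A, B, D, F
Layer 198-211: 14 each from A, B, F = 14*3 = 42 chips; eligible A, B, F
Layer 212-221: 10 each from B, F = 10*2 = 20 chips; eligible B, F

Pot 1: 825 chips, eligible: A, B, D, E, F
Pot 2: 128 chips, eligible: A, B, D, F
Pot 3: 42 chips, eligible: A, B, F
Pot 4: 20 chips, eligible: B, F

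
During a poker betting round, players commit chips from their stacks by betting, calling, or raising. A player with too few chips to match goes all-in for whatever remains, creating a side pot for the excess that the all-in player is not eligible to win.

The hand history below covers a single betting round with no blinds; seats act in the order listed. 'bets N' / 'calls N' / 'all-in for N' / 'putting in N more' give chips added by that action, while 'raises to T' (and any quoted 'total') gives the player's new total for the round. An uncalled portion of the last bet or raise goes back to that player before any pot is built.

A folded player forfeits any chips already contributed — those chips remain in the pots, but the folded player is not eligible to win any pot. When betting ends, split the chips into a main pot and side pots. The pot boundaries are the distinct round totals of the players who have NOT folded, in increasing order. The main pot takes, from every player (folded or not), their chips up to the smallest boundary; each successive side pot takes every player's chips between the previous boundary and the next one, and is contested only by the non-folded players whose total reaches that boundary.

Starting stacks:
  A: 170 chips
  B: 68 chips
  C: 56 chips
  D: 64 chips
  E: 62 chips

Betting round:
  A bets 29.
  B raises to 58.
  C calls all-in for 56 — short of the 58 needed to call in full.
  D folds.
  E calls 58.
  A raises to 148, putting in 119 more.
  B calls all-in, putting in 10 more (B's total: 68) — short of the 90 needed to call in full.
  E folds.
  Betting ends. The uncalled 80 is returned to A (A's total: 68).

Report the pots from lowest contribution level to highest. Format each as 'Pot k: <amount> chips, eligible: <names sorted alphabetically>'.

Contributions (after 80 returned to A): A=68, B=68, C=56, E=58
Folded: D, E
Pot levels (distinct totals of non-folded players): 56, 68
Layer 1-56: 56 each from A, B, C, E = 56*4 = 224 chips; eligible A, B, C
Layer 57-68: A 12 + B 12 + E 2 = 26 chips; eligible A, B

Pot 1: 224 chips, eligible: A, B, C
Pot 2: 26 chips, eligible: A, B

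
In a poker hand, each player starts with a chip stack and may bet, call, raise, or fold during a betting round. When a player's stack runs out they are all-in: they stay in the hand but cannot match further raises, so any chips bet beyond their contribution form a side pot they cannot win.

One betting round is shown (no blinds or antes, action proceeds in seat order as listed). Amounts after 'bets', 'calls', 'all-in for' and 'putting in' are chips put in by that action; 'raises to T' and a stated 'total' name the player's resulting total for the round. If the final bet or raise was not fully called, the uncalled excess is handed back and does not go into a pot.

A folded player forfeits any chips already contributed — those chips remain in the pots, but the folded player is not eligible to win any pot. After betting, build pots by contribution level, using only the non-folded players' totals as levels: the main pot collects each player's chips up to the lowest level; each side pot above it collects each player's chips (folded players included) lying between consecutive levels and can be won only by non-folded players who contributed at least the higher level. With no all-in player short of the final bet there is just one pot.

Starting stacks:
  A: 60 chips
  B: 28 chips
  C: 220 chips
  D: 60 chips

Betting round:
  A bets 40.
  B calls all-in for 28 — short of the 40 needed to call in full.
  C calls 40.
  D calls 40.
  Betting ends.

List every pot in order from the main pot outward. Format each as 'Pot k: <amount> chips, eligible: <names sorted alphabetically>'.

Contributions: A=40, B=28, C=40, D=40
Pot levels (distinct totals of non-folded players): 28, 40
Layer 1-28: 28 each from A, B, C, D = 28*4 = 112 chips; eligible A, B, C, D
Layer 29-40: 12 each from A, C, D = 12*3 = 36 chips; eligible A, C, D

Pot 1: 112 chips, eligible: A, B, C, D
Pot 2: 36 chips, eligible: A, C, D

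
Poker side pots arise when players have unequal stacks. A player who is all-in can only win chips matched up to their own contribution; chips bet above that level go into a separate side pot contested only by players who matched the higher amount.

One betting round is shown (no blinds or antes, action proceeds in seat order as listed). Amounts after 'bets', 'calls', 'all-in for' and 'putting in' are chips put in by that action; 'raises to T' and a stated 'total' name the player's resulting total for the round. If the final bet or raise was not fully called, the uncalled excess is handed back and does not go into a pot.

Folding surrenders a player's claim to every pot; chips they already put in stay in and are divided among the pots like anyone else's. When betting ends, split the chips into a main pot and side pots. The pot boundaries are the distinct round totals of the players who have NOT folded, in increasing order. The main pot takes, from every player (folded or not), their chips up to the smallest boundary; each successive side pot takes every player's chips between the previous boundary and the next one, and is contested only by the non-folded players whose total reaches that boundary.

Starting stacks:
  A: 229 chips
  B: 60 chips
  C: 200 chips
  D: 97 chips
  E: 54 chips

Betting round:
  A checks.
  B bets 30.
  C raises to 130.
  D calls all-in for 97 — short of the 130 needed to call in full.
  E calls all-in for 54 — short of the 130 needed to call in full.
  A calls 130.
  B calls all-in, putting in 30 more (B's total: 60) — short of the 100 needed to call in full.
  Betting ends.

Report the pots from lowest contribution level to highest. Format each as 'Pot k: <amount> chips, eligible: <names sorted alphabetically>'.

Pot 1: 270 chips, eligible: A, B, C, D, E
Pot 2: 24 chips, eligible: A, B, C, D
Pot 3: 111 chips, eligible: A, C, D
Pot 4: 66 chips, eligible: A, C

Derivation:
Contributions: A=130, B=60, C=130, D=97, E=54
Pot levels (distinct totals of non-folded players): 54, 60, 97, 130
Layer 1-54: 54 each from A, B, C, D, E = 54*5 = 270 chips; eligible A, B, C, D, E
Layer 55-60: 6 each from A, B, C, D = 6*4 = 24 chips; eligible A, B, C, D
Layer 61-97: 37 each from A, C, D = 37*3 = 111 chips; eligible A, C, D
Layer 98-130: 33 each from A, C = 33*2 = 66 chips; eligible A, C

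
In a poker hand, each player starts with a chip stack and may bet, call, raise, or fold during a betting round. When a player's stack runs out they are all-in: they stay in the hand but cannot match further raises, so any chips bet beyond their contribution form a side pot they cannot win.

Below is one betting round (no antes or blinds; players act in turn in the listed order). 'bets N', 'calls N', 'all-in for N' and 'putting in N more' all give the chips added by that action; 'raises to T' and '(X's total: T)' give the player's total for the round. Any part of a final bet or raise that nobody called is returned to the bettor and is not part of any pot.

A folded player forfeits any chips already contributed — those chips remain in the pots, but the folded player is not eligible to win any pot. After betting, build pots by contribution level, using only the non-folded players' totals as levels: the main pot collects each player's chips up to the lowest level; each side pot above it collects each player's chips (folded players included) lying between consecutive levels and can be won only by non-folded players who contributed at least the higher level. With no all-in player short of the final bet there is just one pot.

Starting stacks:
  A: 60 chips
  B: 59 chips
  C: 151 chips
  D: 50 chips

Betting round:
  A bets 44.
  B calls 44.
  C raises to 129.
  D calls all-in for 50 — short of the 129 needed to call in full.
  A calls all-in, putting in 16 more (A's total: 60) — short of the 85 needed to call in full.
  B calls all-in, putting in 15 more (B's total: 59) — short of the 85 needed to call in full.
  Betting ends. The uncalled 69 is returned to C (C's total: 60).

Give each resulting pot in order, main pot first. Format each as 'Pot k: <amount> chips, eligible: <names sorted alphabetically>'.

Pot 1: 200 chips, eligible: A, B, C, D
Pot 2: 27 chips, eligible: A, B, C
Pot 3: 2 chips, eligible: A, C

Derivation:
Contributions (after 69 returned to C): A=60, B=59, C=60, D=50
Pot levels (distinct totals of non-folded players): 50, 59, 60
Layer 1-50: 50 each from A, B, C, D = 50*4 = 200 chips; eligible A, B, C, D
Layer 51-59: 9 each from A, B, C = 9*3 = 27 chips; eligible A, B, C
Layer 60-60: 1 each from A, C = 1*2 = 2 chips; eligible A, C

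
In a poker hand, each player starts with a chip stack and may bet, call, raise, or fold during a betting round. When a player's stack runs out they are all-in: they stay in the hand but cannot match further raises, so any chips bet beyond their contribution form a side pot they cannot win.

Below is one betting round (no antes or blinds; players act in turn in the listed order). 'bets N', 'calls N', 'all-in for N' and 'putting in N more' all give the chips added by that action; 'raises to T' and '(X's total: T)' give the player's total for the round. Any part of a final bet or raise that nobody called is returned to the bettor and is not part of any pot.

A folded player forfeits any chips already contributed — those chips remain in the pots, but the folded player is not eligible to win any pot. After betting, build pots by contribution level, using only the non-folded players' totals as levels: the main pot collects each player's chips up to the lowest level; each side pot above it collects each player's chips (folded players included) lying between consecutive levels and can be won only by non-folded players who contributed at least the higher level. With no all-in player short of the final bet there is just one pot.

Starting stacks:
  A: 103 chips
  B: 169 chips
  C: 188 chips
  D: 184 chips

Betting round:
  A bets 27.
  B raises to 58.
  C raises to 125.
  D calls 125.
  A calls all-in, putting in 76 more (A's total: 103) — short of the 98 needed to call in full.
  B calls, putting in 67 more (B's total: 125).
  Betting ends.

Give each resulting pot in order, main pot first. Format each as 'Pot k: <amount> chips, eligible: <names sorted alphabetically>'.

Pot 1: 412 chips, eligible: A, B, C, D
Pot 2: 66 chips, eligible: B, C, D

Derivation:
Contributions: A=103, B=125, C=125, D=125
Pot levels (distinct totals of non-folded players): 103, 125
Layer 1-103: 103 each from A, B, C, D = 103*4 = 412 chips; eligible A, B, C, D
Layer 104-125: 22 each from B, C, D = 22*3 = 66 chips; eligible B, C, D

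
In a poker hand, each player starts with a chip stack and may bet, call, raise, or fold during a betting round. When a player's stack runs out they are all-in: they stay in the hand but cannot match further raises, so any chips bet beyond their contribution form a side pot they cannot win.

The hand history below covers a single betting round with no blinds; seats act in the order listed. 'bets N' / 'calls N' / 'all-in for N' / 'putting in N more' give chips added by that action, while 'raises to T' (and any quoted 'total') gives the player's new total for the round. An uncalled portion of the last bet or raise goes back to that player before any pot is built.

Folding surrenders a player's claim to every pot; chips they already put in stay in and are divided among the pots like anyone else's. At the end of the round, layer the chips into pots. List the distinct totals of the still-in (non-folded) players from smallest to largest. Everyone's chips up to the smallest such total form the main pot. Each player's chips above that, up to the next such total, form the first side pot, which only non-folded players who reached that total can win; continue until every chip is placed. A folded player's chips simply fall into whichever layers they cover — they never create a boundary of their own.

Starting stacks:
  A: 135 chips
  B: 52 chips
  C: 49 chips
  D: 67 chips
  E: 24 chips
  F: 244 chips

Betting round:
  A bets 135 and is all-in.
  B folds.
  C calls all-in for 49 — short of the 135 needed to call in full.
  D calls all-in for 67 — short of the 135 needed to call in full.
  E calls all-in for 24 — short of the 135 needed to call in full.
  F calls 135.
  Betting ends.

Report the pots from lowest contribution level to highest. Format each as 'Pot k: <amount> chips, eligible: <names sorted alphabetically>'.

Contributions: A=135, C=49, D=67, E=24, F=135
Folded: B
Pot levels (distinct totals of non-folded players): 24, 49, 67, 135
Layer 1-24: 24 each from A, C, D, E, F = 24*5 = 120 chips; eligible A, C, D, E, F
Layer 25-49: 25 each from A, C, D, F = 25*4 = 100 chips; eligible A, C, D, F
Layer 50-67: 18 each from A, D, F = 18*3 = 54 chips; eligible A, D, F
Layer 68-135: 68 each from A, F = 68*2 = 136 chips; eligible A, F

Pot 1: 120 chips, eligible: A, C, D, E, F
Pot 2: 100 chips, eligible: A, C, D, F
Pot 3: 54 chips, eligible: A, D, F
Pot 4: 136 chips, eligible: A, F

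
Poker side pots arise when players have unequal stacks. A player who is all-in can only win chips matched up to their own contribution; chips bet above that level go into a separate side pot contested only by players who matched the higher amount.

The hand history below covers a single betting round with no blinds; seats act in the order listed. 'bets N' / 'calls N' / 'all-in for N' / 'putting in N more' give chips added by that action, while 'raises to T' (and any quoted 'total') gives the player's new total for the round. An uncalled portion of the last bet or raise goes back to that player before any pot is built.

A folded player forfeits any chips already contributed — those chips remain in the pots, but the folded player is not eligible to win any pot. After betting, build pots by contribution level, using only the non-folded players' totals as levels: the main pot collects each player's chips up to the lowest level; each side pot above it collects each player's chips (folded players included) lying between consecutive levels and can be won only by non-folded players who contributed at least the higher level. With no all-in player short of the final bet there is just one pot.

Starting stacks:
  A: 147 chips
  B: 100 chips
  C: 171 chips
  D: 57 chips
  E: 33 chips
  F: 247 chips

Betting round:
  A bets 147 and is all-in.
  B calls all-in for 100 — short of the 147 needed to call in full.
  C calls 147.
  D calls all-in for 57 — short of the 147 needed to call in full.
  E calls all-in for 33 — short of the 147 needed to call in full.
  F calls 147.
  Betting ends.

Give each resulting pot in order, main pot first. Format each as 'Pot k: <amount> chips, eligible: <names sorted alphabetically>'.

Contributions: A=147, B=100, C=147, D=57, E=33, F=147
Pot levels (distinct totals of non-folded players): 33, 57, 100, 147
Layer 1-33: 33 each from A, B, C, D, E, F = 33*6 = 198 chips; eligible A, B, C, D, E, F
Layer 34-57: 24 each from A, B, C, D, F = 24*5 = 120 chips; eligible A, B, C, D, F
Layer 58-100: 43 each from A, B, C, F = 43*4 = 172 chips; eligible A, B, C, F
Layer 101-147: 47 each from A, C, F = 47*3 = 141 chips; eligible A, C, F

Pot 1: 198 chips, eligible: A, B, C, D, E, F
Pot 2: 120 chips, eligible: A, B, C, D, F
Pot 3: 172 chips, eligible: A, B, C, F
Pot 4: 141 chips, eligible: A, C, F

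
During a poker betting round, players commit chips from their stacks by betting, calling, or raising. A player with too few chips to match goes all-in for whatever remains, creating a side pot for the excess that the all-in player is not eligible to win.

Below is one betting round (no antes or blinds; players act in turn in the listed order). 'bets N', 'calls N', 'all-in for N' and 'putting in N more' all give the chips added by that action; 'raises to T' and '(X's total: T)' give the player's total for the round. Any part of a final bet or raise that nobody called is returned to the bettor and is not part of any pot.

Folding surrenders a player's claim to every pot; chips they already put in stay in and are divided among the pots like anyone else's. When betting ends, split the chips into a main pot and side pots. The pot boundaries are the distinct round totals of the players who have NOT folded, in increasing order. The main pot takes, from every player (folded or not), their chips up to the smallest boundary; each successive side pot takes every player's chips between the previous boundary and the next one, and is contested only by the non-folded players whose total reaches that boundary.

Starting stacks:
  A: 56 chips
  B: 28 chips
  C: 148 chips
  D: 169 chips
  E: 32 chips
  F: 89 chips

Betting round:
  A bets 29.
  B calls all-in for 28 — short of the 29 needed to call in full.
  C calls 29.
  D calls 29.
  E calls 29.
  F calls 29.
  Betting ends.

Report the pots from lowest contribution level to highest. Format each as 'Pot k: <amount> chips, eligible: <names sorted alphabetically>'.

Pot 1: 168 chips, eligible: A, B, C, D, E, F
Pot 2: 5 chips, eligible: A, C, D, E, F

Derivation:
Contributions: A=29, B=28, C=29, D=29, E=29, F=29
Pot levels (distinct totals of non-folded players): 28, 29
Layer 1-28: 28 each from A, B, C, D, E, F = 28*6 = 168 chips; eligible A, B, C, D, E, F
Layer 29-29: 1 each from A, C, D, E, F = 1*5 = 5 chips; eligible A, C, D, E, F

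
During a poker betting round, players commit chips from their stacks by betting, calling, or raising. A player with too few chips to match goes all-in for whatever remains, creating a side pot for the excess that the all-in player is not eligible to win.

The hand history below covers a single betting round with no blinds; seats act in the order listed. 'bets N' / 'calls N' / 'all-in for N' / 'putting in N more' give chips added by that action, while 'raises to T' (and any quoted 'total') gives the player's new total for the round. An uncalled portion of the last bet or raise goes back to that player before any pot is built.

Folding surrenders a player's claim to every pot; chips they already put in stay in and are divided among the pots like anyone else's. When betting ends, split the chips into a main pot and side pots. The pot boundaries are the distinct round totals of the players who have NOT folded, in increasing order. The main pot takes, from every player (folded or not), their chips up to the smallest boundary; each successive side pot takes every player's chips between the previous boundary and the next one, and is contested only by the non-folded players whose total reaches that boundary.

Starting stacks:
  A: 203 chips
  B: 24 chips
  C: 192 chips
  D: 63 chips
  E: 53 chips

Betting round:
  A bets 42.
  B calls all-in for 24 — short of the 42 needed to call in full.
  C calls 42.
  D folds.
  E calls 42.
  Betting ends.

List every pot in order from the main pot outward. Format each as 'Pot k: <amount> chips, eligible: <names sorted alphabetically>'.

Contributions: A=42, B=24, C=42, E=42
Folded: D
Pot levels (distinct totals of non-folded players): 24, 42
Layer 1-24: 24 each from A, B, C, E = 24*4 = 96 chips; eligible A, B, C, E
Layer 25-42: 18 each from A, C, E = 18*3 = 54 chips; eligible A, C, E

Pot 1: 96 chips, eligible: A, B, C, E
Pot 2: 54 chips, eligible: A, C, E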